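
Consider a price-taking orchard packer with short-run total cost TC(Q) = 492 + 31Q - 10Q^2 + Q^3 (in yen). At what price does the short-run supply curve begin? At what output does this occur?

¥6 per unit, at Q = 5

Short-run supply begins at min AVC. From VC = 31Q - 10Q^2 + Q^3, AVC = 31 - 10Q + Q^2.
At the minimum of AVC, MC = AVC. MC = 31 - 20Q + 3Q^2; setting MC = AVC gives 2Q^2 - 10Q = 0, so Q = 5. min AVC = 6.
The firm shuts down for any P below ¥6.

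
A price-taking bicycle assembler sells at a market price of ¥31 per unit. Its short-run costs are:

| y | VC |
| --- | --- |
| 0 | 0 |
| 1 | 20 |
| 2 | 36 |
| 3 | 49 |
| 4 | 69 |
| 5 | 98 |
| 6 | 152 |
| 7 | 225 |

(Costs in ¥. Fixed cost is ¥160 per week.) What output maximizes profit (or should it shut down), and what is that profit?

y = 5; profit = -¥103

Compute π = P·y − TC at each output: y=0: -160; y=1: -149; y=2: -134; y=3: -116; y=4: -105; y=5: -103; y=6: -126; y=7: -168.
Profit is maximized at y = 5. AVC there is 98/5 = ¥19.60 ≤ P, so producing beats shutting down (which would give -¥160).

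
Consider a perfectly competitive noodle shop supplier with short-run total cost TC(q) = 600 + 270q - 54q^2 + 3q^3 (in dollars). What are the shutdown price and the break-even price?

Shutdown price = $27; break-even price = $90

Shutdown price = min AVC. AVC = 270 - 54q + 3q^2, with vertex at q = 9 and minimum $27.
ATC = 600/q + 270 - 54q + 3q^2. Setting dATC/dq = −600/q^2 − 54 + 6q = 0 gives q = 10 (since 6·10^3 − 54·10^2 = 600).
min ATC = 600/10 + 270 − 54·10 + 3·10^2 = $90. That is the break-even price.
For $27 ≤ P < $90 the firm produces at a loss; below $27 it shuts down.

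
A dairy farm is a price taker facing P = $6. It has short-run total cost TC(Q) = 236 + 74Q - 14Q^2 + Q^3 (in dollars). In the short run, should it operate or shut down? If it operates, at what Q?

Shut down

Variable cost is VC = 74Q - 14Q^2 + Q^3, so AVC = VC/Q = 74 - 14Q + Q^2 and MC = dTC/dQ = 74 - 28Q + 3Q^2.
The AVC parabola has its vertex at Q = 14/2 = 7, where AVC = 74 - 14·7 + 7^2 = $25.
With P < min AVC ($6 < $25), every unit sold adds to the loss.
The firm minimizes its loss by shutting down and losing only its fixed cost of $236.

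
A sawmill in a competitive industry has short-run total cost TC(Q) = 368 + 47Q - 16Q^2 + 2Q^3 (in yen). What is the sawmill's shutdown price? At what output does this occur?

¥15 per unit, at Q = 4

The shutdown price is the minimum of AVC. VC = 47Q - 16Q^2 + 2Q^3, so AVC = 47 - 16Q + 2Q^2.
dAVC/dQ = -16 + 4Q = 0 gives Q = 4. min AVC = 47 - 16·4 + 2·4^2 = 15.
So the shutdown price is ¥15.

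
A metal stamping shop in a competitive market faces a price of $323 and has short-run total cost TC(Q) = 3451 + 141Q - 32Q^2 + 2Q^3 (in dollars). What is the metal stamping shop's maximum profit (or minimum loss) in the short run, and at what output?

AVC = 141 - 32Q + 2Q^2 has its minimum $13 at Q = 8; price $323 clears that bar, so the firm operates.
MC = 141 - 64Q + 6Q^2. Setting P = MC and taking the root on the rising branch gives Q* = 13.
TR = 323·13 = 4199. TC = 3451 + 819 = 4270. Profit = 4199 − 4270 = -$71.
Shutting down would mean losing the fixed cost of $3451, so operating at a loss of $71 is better by $3380.

Profit = -$71 at Q = 13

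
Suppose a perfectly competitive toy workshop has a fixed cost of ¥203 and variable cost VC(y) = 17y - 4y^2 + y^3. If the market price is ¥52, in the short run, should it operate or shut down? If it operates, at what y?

From TC, MC = TC'(y) = 17 - 8y + 3y^2 and AVC = VC/y = 17 - 4y + y^2.
The AVC parabola has its vertex at y = 4/2 = 2, where AVC = 17 - 4·2 + 2^2 = ¥13.
Since P = ¥52 ≥ min AVC = ¥13, price covers variable cost and the firm should produce.
Set P = MC: 52 = 17 - 8y + 3y^2 → -35 - 8y + 3y^2 = 0. The roots are y = -7/3 and y = 5; the profit-maximizing output is on the rising part of MC, so y* = 5.
Check: AVC at y = 5 is ¥22 ≤ P, so revenue covers variable cost.
Profit = P·y − TC = 52·5 − 313 = -¥53, a loss, but smaller than the ¥203 fixed cost the firm would lose by shutting down.

Produce at y = 5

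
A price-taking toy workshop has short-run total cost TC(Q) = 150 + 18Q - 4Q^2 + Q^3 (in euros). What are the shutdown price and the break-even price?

Shutdown price = €14; break-even price = €53

AVC = 18 - 4Q + Q^2; minimized at Q = 2, giving min AVC = €14. That is the shutdown price.
ATC = 150/Q + 18 - 4Q + Q^2. Setting dATC/dQ = −150/Q^2 − 4 + 2Q = 0 gives Q = 5 (since 2·5^3 − 4·5^2 = 150).
min ATC = 150/5 + 18 − 4·5 + 5^2 = €53. That is the break-even price.
Between these two prices the firm operates at a loss; above €53 it earns a profit.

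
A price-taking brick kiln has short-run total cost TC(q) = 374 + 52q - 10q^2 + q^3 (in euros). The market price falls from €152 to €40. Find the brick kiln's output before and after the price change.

MC = 52 - 20q + 3q^2; the shutdown threshold is min AVC = €27 (at q = 5).
At P = €152 ≥ min AVC, set P = MC on the rising branch: q = 10.
At P = €40 ≥ min AVC, set P = MC: q = 6. The firm stays open but cuts output.

Output falls from 10 to 6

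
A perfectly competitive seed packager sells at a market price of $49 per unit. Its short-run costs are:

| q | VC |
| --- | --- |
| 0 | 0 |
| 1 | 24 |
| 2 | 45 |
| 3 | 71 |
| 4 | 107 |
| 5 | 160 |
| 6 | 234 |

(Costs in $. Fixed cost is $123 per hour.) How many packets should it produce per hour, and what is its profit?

q = 4; profit = -$34

Compute π = P·q − TC at each output: q=0: -123; q=1: -98; q=2: -70; q=3: -47; q=4: -34; q=5: -38; q=6: -63.
Profit is maximized at q = 4. AVC there is 107/4 = $26.75 ≤ P, so producing beats shutting down (which would give -$123).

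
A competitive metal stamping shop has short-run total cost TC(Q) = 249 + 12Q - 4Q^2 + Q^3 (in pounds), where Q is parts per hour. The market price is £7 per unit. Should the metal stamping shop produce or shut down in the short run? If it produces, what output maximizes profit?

Variable cost is VC = 12Q - 4Q^2 + Q^3, so AVC = VC/Q = 12 - 4Q + Q^2 and MC = dTC/dQ = 12 - 8Q + 3Q^2.
AVC is minimized where dAVC/dQ = -4 + 2Q = 0, at Q = 2; min AVC = 12 - 4·2 + 2^2 = £8.
Since P = £7 < min AVC = £8, price fails to cover variable cost at any output.
Shutting down limits the loss to fixed cost, £249.

Shut down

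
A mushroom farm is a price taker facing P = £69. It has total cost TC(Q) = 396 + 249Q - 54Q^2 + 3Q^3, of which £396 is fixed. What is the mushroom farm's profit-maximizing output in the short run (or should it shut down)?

Produce at Q = 10

From TC, MC = TC'(Q) = 249 - 108Q + 9Q^2 and AVC = VC/Q = 249 - 54Q + 3Q^2.
The AVC parabola has its vertex at Q = 54/6 = 9, where AVC = 249 - 54·9 + 3·9^2 = £6.
Since P = £69 ≥ min AVC = £6, price covers variable cost and the firm should produce.
P = MC gives 180 - 108Q + 9Q^2 = 0, with roots 2 and 10. Take the larger (rising MC): Q* = 10.
Check: AVC at Q = 10 is £9 ≤ P, so revenue covers variable cost.
Profit = P·Q − TC = 69·10 − 486 = £204.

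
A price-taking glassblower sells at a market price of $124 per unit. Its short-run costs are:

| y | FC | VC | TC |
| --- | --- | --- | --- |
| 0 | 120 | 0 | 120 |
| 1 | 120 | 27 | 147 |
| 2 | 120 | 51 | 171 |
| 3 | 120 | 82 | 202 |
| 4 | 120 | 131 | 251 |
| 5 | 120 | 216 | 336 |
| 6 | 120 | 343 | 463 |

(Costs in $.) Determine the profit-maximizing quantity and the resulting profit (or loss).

y = 5; profit = $284

Compute π = P·y − TC at each output: y=0: -120; y=1: -23; y=2: 77; y=3: 170; y=4: 245; y=5: 284; y=6: 281.
Profit is maximized at y = 5. AVC there is 216/5 = $43.20 ≤ P, so producing beats shutting down (which would give -$120).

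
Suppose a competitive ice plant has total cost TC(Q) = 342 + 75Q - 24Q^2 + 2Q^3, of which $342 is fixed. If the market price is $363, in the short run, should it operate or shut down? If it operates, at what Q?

Strip out fixed cost: VC = 75Q - 24Q^2 + 2Q^3. Then AVC = 75 - 24Q + 2Q^2 and MC = 75 - 48Q + 6Q^2.
The AVC parabola has its vertex at Q = 24/4 = 6, where AVC = 75 - 24·6 + 2·6^2 = $3.
P = $363 exceeds min AVC = $3, so the firm stays open.
Set P = MC: 363 = 75 - 48Q + 6Q^2 → -288 - 48Q + 6Q^2 = 0. The roots are Q = -4 and Q = 12; the profit-maximizing output is on the rising part of MC, so Q* = 12.
Check: AVC at Q = 12 is $75 ≤ P, so revenue covers variable cost.
Profit = P·Q − TC = 363·12 − 1242 = $3114.

Produce at Q = 12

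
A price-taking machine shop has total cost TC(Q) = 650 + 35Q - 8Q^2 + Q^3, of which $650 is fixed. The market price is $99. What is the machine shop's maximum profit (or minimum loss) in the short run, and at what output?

AVC = 35 - 8Q + Q^2 has its minimum $19 at Q = 4; price $99 clears that bar, so the firm operates.
With MC = 35 - 16Q + 3Q^2, P = MC on the upward-sloping part at Q* = 8.
TR = 99·8 = 792. TC = 650 + 280 = 930. Profit = 792 − 930 = -$138.
By producing, the firm covers all variable cost plus $512 of fixed cost; shutting down would lose the full $650.

Profit = -$138 at Q = 8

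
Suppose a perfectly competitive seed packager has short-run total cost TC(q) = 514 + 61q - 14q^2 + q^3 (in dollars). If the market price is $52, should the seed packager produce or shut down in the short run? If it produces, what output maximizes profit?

Produce at q = 9

Variable cost is VC = 61q - 14q^2 + q^3, so AVC = VC/q = 61 - 14q + q^2 and MC = dTC/dq = 61 - 28q + 3q^2.
The AVC parabola has its vertex at q = 14/2 = 7, where AVC = 61 - 14·7 + 7^2 = $12.
Because $52 ≥ $12, revenue can cover variable cost; the firm operates.
Set P = MC: 52 = 61 - 28q + 3q^2 → 9 - 28q + 3q^2 = 0. The roots are q = 1/3 and q = 9; the profit-maximizing output is on the rising part of MC, so q* = 9.
Check: AVC at q = 9 is $16 ≤ P, so revenue covers variable cost.
Profit = P·q − TC = 52·9 − 658 = -$190, a loss, but smaller than the $514 fixed cost the firm would lose by shutting down.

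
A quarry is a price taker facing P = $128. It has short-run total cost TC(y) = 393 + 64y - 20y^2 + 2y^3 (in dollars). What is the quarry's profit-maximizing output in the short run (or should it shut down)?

Variable cost is VC = 64y - 20y^2 + 2y^3, so AVC = VC/y = 64 - 20y + 2y^2 and MC = dTC/dy = 64 - 40y + 6y^2.
AVC is minimized where dAVC/dy = -20 + 4y = 0, at y = 5; min AVC = 64 - 20·5 + 2·5^2 = $14.
Since P = $128 ≥ min AVC = $14, price covers variable cost and the firm should produce.
Solving P = MC: -64 - 40y + 6y^2 = 0 ⇒ y = -4/3 or 8. On the upward-sloping branch, y* = 8.
Check: AVC at y = 8 is $32 ≤ P, so revenue covers variable cost.
Profit = P·y − TC = 128·8 − 649 = $375.

Produce at y = 8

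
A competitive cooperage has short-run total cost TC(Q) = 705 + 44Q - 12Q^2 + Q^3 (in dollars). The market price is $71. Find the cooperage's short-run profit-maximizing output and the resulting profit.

Profit = -$219 at Q = 9

AVC = 44 - 12Q + Q^2; min AVC = $8 at Q = 6. Since P = $71 ≥ min AVC, the firm produces.
MC = 44 - 24Q + 3Q^2. Setting P = MC and taking the root on the rising branch gives Q* = 9.
TR = 71·9 = 639. TC = 705 + 153 = 858. Profit = 639 − 858 = -$219.
Shutting down would mean losing the fixed cost of $705, so operating at a loss of $219 is better by $486.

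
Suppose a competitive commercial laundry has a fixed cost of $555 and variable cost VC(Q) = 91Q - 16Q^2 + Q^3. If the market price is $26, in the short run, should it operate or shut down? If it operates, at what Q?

From TC, MC = TC'(Q) = 91 - 32Q + 3Q^2 and AVC = VC/Q = 91 - 16Q + Q^2.
The AVC parabola has its vertex at Q = 16/2 = 8, where AVC = 91 - 16·8 + 8^2 = $27.
Since P = $26 < min AVC = $27, price fails to cover variable cost at any output.
The firm minimizes its loss by shutting down and losing only its fixed cost of $555.

Shut down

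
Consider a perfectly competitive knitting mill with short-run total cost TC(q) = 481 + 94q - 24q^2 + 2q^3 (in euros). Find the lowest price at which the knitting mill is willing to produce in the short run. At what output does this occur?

The firm shuts down when price falls below the minimum of average variable cost. AVC = VC/q = 94 - 24q + 2q^2.
At the minimum of AVC, MC = AVC. MC = 94 - 48q + 6q^2; setting MC = AVC gives 4q^2 - 24q = 0, so q = 6. min AVC = 22.
For P < €22 the firm produces nothing.

€22 per unit, at q = 6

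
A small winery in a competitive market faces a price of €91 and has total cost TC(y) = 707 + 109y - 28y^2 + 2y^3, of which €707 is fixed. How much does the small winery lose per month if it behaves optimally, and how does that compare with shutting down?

AVC = 109 - 28y + 2y^2; min AVC = €11 at y = 7. Since P = €91 ≥ min AVC, the firm produces.
With MC = 109 - 56y + 6y^2, P = MC on the upward-sloping part at y* = 9.
TR = 91·9 = 819. TC = 707 + 171 = 878. Profit = 819 − 878 = -€59.
Shutting down would mean losing the fixed cost of €707, so operating at a loss of €59 is better by €648.

Profit = -€59 at y = 9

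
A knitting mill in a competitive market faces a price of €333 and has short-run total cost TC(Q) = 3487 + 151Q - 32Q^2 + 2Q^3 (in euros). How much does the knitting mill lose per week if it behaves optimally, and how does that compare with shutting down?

AVC = 151 - 32Q + 2Q^2 has its minimum €23 at Q = 8; price €333 clears that bar, so the firm operates.
MC = 151 - 64Q + 6Q^2. Setting P = MC and taking the root on the rising branch gives Q* = 13.
TR = 333·13 = 4329. TC = 3487 + 949 = 4436. Profit = 4329 − 4436 = -€107.
Shutting down would mean losing the fixed cost of €3487, so operating at a loss of €107 is better by €3380.

Profit = -€107 at Q = 13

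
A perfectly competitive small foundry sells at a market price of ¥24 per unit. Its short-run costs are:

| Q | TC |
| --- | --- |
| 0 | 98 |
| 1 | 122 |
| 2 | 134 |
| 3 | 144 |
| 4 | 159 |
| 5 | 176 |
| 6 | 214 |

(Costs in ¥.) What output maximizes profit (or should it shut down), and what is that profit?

Q = 5; profit = -¥56

Tabulate TR − TC: Q=0: -98; Q=1: -98; Q=2: -86; Q=3: -72; Q=4: -63; Q=5: -56; Q=6: -70.
Profit is maximized at Q = 5. AVC there is 78/5 = ¥15.60 ≤ P, so producing beats shutting down (which would give -¥98).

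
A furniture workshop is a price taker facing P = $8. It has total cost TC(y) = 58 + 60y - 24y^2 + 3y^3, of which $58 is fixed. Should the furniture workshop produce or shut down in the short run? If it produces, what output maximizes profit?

Shut down

Strip out fixed cost: VC = 60y - 24y^2 + 3y^3. Then AVC = 60 - 24y + 3y^2 and MC = 60 - 48y + 9y^2.
AVC hits its minimum where MC = AVC, at y = 4, giving min AVC = 60 - 24·4 + 3·4^2 = $12.
Since P = $8 < min AVC = $12, price fails to cover variable cost at any output.
The firm minimizes its loss by shutting down and losing only its fixed cost of $58.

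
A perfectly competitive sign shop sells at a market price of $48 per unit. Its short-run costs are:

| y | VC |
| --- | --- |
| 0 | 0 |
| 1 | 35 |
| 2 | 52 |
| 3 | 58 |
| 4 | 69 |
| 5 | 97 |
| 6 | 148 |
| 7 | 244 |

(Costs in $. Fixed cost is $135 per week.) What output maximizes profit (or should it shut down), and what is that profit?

Profit at each row (π = 48y − TC): y=0: -135; y=1: -122; y=2: -91; y=3: -49; y=4: -12; y=5: 8; y=6: 5; y=7: -43.
Profit is maximized at y = 5. AVC there is 97/5 = $19.40 ≤ P, so producing beats shutting down (which would give -$135).

y = 5; profit = $8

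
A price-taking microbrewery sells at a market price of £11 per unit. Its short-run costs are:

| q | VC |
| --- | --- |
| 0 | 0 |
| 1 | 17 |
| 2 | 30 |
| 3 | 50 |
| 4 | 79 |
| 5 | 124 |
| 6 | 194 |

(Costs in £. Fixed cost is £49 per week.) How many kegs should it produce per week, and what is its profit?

Tabulate TR − TC: q=0: -49; q=1: -55; q=2: -57; q=3: -66; q=4: -84; q=5: -118; q=6: -177.
Profit is highest at q = 0. Equivalently, the lowest AVC in the table is 30/2 ≈ £15 at q = 2, and P = £11 falls below it — price never covers variable cost, so the firm shuts down and loses only its fixed cost.

q = 0 (shut down); profit = -£49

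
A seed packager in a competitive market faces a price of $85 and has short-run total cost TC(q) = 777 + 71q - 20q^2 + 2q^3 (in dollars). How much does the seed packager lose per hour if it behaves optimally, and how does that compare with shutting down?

Profit = -$385 at q = 7

AVC = 71 - 20q + 2q^2 has its minimum $21 at q = 5; price $85 clears that bar, so the firm operates.
MC = 71 - 40q + 6q^2. Setting P = MC and taking the root on the rising branch gives q* = 7.
TR = 85·7 = 595. TC = 777 + 203 = 980. Profit = 595 − 980 = -$385.
By producing, the firm covers all variable cost plus $392 of fixed cost; shutting down would lose the full $777.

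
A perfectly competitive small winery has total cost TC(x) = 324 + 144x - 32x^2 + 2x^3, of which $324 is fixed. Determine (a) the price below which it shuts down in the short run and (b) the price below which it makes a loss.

AVC = 144 - 32x + 2x^2; minimized at x = 8, giving min AVC = $16. That is the shutdown price.
ATC = 324/x + 144 - 32x + 2x^2. Setting dATC/dx = −324/x^2 − 32 + 4x = 0 gives x = 9 (since 4·9^3 − 32·9^2 = 324).
min ATC = 324/9 + 144 − 32·9 + 2·9^2 = $54. That is the break-even price.
For $16 ≤ P < $54 the firm produces at a loss; below $16 it shuts down.

Shutdown price = $16; break-even price = $54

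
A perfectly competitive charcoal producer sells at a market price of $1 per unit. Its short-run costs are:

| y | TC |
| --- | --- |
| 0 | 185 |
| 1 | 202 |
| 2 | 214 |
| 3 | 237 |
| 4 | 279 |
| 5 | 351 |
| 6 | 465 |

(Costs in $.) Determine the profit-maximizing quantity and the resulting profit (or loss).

Compute π = P·y − TC at each output: y=0: -185; y=1: -201; y=2: -212; y=3: -234; y=4: -275; y=5: -346; y=6: -459.
Profit is highest at y = 0. Equivalently, the lowest AVC in the table is 29/2 ≈ $14.50 at y = 2, and P = $1 falls below it — price never covers variable cost, so the firm shuts down and loses only its fixed cost.

y = 0 (shut down); profit = -$185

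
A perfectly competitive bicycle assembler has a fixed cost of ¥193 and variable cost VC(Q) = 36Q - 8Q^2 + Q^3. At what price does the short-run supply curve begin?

The shutdown price is the minimum of AVC. VC = 36Q - 8Q^2 + Q^3, so AVC = 36 - 8Q + Q^2.
At the minimum of AVC, MC = AVC. MC = 36 - 16Q + 3Q^2; setting MC = AVC gives 2Q^2 - 8Q = 0, so Q = 4. min AVC = 20.
For P < ¥20 the firm produces nothing.

¥20 per unit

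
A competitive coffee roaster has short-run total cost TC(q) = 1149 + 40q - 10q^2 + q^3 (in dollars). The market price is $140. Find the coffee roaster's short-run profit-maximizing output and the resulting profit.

AVC = 40 - 10q + q^2; min AVC = $15 at q = 5. Since P = $140 ≥ min AVC, the firm produces.
MC = 40 - 20q + 3q^2. Setting P = MC and taking the root on the rising branch gives q* = 10.
TR = 140·10 = 1400. TC = 1149 + 400 = 1549. Profit = 1400 − 1549 = -$149.
That loss of $149 beats the $1149 the firm would lose by shutting down; producing recovers $1000 of fixed cost.

Profit = -$149 at q = 10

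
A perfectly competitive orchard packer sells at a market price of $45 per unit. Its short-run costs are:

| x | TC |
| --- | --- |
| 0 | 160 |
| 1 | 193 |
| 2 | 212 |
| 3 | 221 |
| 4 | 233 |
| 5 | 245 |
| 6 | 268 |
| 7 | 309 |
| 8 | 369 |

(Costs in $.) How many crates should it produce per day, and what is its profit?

Tabulate TR − TC: x=0: -160; x=1: -148; x=2: -122; x=3: -86; x=4: -53; x=5: -20; x=6: 2; x=7: 6; x=8: -9.
Profit is maximized at x = 7. AVC there is 149/7 = $21.29 ≤ P, so producing beats shutting down (which would give -$160).

x = 7; profit = $6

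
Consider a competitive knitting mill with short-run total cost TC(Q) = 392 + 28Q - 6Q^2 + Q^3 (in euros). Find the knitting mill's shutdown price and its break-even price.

Shutdown price = min AVC. AVC = 28 - 6Q + Q^2, with vertex at Q = 3 and minimum €19.
ATC = 392/Q + 28 - 6Q + Q^2. Setting dATC/dQ = −392/Q^2 − 6 + 2Q = 0 gives Q = 7 (since 2·7^3 − 6·7^2 = 392).
min ATC = 392/7 + 28 − 6·7 + 7^2 = €91. That is the break-even price.
For €19 ≤ P < €91 the firm produces at a loss; below €19 it shuts down.

Shutdown price = €19; break-even price = €91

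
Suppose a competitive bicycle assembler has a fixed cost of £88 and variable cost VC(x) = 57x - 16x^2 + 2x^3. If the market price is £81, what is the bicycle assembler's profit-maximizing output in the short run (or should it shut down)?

Produce at x = 6

Variable cost is VC = 57x - 16x^2 + 2x^3, so AVC = VC/x = 57 - 16x + 2x^2 and MC = dTC/dx = 57 - 32x + 6x^2.
AVC hits its minimum where MC = AVC, at x = 4, giving min AVC = 57 - 16·4 + 2·4^2 = £25.
P = £81 exceeds min AVC = £25, so the firm stays open.
P = MC gives -24 - 32x + 6x^2 = 0, with roots -2/3 and 6. Take the larger (rising MC): x* = 6.
Check: AVC at x = 6 is £33 ≤ P, so revenue covers variable cost.
Profit = P·x − TC = 81·6 − 286 = £200.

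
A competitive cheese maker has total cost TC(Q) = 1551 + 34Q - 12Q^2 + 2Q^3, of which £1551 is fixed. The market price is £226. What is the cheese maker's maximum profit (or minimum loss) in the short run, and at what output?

AVC = 34 - 12Q + 2Q^2 has its minimum £16 at Q = 3; price £226 clears that bar, so the firm operates.
With MC = 34 - 24Q + 6Q^2, P = MC on the upward-sloping part at Q* = 8.
TR = 226·8 = 1808. TC = 1551 + 528 = 2079. Profit = 1808 − 2079 = -£271.
By producing, the firm covers all variable cost plus £1280 of fixed cost; shutting down would lose the full £1551.

Profit = -£271 at Q = 8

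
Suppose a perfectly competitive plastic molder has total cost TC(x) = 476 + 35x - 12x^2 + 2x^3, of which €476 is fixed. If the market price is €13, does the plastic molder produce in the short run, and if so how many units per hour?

From TC, MC = TC'(x) = 35 - 24x + 6x^2 and AVC = VC/x = 35 - 12x + 2x^2.
AVC hits its minimum where MC = AVC, at x = 3, giving min AVC = 35 - 12·3 + 2·3^2 = €17.
With P < min AVC (€13 < €17), every unit sold adds to the loss.
The firm minimizes its loss by shutting down and losing only its fixed cost of €476.

Shut down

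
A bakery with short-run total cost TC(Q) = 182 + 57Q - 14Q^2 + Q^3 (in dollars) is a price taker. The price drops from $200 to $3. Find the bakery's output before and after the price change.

Output falls from 13 to 0 (the firm shuts down)

MC = 57 - 28Q + 3Q^2; the shutdown threshold is min AVC = $8 (at Q = 7).
At P = $200 ≥ min AVC, set P = MC on the rising branch: Q = 13.
At P = $3 < min AVC = $8, price no longer covers variable cost at any output, so the firm shuts down: Q = 0.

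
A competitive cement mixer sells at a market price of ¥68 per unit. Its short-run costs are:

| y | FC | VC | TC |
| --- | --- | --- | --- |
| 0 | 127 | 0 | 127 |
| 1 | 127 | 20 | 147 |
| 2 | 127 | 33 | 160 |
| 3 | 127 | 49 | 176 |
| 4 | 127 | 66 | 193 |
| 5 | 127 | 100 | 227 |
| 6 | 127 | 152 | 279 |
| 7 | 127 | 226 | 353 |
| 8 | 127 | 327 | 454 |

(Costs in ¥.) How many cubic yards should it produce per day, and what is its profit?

Compute π = P·y − TC at each output: y=0: -127; y=1: -79; y=2: -24; y=3: 28; y=4: 79; y=5: 113; y=6: 129; y=7: 123; y=8: 90.
Profit is maximized at y = 6. AVC there is 152/6 = ¥25.33 ≤ P, so producing beats shutting down (which would give -¥127).

y = 6; profit = ¥129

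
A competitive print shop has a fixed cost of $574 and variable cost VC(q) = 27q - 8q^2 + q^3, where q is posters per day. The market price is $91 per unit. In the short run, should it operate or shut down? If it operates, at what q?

From TC, MC = TC'(q) = 27 - 16q + 3q^2 and AVC = VC/q = 27 - 8q + q^2.
AVC hits its minimum where MC = AVC, at q = 4, giving min AVC = 27 - 8·4 + 4^2 = $11.
Since P = $91 ≥ min AVC = $11, price covers variable cost and the firm should produce.
Set P = MC: 91 = 27 - 16q + 3q^2 → -64 - 16q + 3q^2 = 0. The roots are q = -8/3 and q = 8; the profit-maximizing output is on the rising part of MC, so q* = 8.
Check: AVC at q = 8 is $27 ≤ P, so revenue covers variable cost.
Profit = P·q − TC = 91·8 − 790 = -$62, a loss, but smaller than the $574 fixed cost the firm would lose by shutting down.

Produce at q = 8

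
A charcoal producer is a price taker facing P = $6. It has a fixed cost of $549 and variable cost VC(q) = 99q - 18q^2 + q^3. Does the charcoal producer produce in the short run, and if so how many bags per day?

Shut down

Strip out fixed cost: VC = 99q - 18q^2 + q^3. Then AVC = 99 - 18q + q^2 and MC = 99 - 36q + 3q^2.
The AVC parabola has its vertex at q = 18/2 = 9, where AVC = 99 - 18·9 + 9^2 = $18.
P = $6 lies below min AVC = $18; no output level covers variable cost.
Best response: produce nothing and absorb the $549 fixed cost.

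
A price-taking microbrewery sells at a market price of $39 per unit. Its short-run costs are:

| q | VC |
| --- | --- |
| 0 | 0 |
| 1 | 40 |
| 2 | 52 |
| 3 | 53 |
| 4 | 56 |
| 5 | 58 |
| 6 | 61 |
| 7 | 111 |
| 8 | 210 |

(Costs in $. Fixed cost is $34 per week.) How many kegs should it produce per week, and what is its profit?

q = 6; profit = $139

Tabulate TR − TC: q=0: -34; q=1: -35; q=2: -8; q=3: 30; q=4: 66; q=5: 103; q=6: 139; q=7: 128; q=8: 68.
Profit is maximized at q = 6. AVC there is 61/6 = $10.17 ≤ P, so producing beats shutting down (which would give -$34).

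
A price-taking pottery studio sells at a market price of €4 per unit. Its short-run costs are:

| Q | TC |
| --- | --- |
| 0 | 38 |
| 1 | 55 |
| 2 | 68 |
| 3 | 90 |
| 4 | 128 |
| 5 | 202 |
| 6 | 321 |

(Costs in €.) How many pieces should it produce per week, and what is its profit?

Q = 0 (shut down); profit = -€38

Tabulate TR − TC: Q=0: -38; Q=1: -51; Q=2: -60; Q=3: -78; Q=4: -112; Q=5: -182; Q=6: -297.
Profit is highest at Q = 0. Equivalently, the lowest AVC in the table is 30/2 ≈ €15 at Q = 2, and P = €4 falls below it — price never covers variable cost, so the firm shuts down and loses only its fixed cost.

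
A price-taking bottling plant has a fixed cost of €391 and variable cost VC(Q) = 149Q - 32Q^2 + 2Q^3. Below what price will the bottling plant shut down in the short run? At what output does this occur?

€21 per unit, at Q = 8

The shutdown price is the minimum of AVC. VC = 149Q - 32Q^2 + 2Q^3, so AVC = 149 - 32Q + 2Q^2.
At the minimum of AVC, MC = AVC. MC = 149 - 64Q + 6Q^2; setting MC = AVC gives 4Q^2 - 32Q = 0, so Q = 8. min AVC = 21.
So the shutdown price is €21.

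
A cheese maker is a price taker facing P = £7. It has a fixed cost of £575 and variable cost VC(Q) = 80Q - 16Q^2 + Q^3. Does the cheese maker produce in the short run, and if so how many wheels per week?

Shut down

From TC, MC = TC'(Q) = 80 - 32Q + 3Q^2 and AVC = VC/Q = 80 - 16Q + Q^2.
AVC is minimized where dAVC/dQ = -16 + 2Q = 0, at Q = 8; min AVC = 80 - 16·8 + 8^2 = £16.
P = £7 lies below min AVC = £16; no output level covers variable cost.
Shutting down limits the loss to fixed cost, £575.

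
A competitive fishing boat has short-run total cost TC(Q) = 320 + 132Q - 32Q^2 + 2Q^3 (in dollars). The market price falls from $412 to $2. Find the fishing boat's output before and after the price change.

MC = 132 - 64Q + 6Q^2; the shutdown threshold is min AVC = $4 (at Q = 8).
At P = $412 ≥ min AVC, set P = MC on the rising branch: Q = 14.
At P = $2 < min AVC = $4, price no longer covers variable cost at any output, so the firm shuts down: Q = 0.

Output falls from 14 to 0 (the firm shuts down)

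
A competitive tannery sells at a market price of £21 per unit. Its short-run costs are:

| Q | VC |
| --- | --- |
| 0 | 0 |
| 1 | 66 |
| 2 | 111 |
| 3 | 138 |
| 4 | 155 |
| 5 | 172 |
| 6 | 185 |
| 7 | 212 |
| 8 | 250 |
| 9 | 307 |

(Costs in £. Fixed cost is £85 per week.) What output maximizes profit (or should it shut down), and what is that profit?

Compute π = P·Q − TC at each output: Q=0: -85; Q=1: -130; Q=2: -154; Q=3: -160; Q=4: -156; Q=5: -152; Q=6: -144; Q=7: -150; Q=8: -167; Q=9: -203.
Profit is highest at Q = 0. Equivalently, the lowest AVC in the table is 212/7 ≈ £30.29 at Q = 7, and P = £21 falls below it — price never covers variable cost, so the firm shuts down and loses only its fixed cost.

Q = 0 (shut down); profit = -£85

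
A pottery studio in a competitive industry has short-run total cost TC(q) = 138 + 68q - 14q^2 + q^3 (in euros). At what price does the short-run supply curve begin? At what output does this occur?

€19 per unit, at q = 7

The firm shuts down when price falls below the minimum of average variable cost. AVC = VC/q = 68 - 14q + q^2.
dAVC/dq = -14 + 2q = 0 gives q = 7. min AVC = 68 - 14·7 + 7^2 = 19.
The firm shuts down for any P below €19.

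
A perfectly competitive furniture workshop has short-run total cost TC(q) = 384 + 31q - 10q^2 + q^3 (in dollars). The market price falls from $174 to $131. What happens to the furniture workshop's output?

AVC = 31 - 10q + q^2, minimized at q = 5 where min AVC = $6. MC = 31 - 20q + 3q^2.
At P = $174 ≥ min AVC, set P = MC on the rising branch: q = 11.
At P = $131 ≥ min AVC, set P = MC: q = 10. The firm stays open but cuts output.

Output falls from 11 to 10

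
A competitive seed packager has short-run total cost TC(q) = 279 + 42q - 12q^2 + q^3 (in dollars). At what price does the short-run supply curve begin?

$6 per unit

Short-run supply begins at min AVC. From VC = 42q - 12q^2 + q^3, AVC = 42 - 12q + q^2.
At the minimum of AVC, MC = AVC. MC = 42 - 24q + 3q^2; setting MC = AVC gives 2q^2 - 12q = 0, so q = 6. min AVC = 6.
For P < $6 the firm produces nothing.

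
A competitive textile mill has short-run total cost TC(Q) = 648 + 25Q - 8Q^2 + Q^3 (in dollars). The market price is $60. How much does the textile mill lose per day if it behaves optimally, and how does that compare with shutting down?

AVC = 25 - 8Q + Q^2; min AVC = $9 at Q = 4. Since P = $60 ≥ min AVC, the firm produces.
MC = 25 - 16Q + 3Q^2. Setting P = MC and taking the root on the rising branch gives Q* = 7.
TR = 60·7 = 420. TC = 648 + 126 = 774. Profit = 420 − 774 = -$354.
Shutting down would mean losing the fixed cost of $648, so operating at a loss of $354 is better by $294.

Profit = -$354 at Q = 7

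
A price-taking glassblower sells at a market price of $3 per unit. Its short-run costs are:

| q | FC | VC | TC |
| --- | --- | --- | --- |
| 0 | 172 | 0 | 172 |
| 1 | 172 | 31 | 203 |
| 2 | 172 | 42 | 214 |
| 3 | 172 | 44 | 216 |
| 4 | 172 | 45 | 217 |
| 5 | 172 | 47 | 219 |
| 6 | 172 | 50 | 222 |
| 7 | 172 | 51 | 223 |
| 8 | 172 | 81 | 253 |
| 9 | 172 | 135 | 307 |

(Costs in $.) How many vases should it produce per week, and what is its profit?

Profit at each row (π = 3q − TC): q=0: -172; q=1: -200; q=2: -208; q=3: -207; q=4: -205; q=5: -204; q=6: -204; q=7: -202; q=8: -229; q=9: -280.
Profit is highest at q = 0. Equivalently, the lowest AVC in the table is 51/7 ≈ $7.29 at q = 7, and P = $3 falls below it — price never covers variable cost, so the firm shuts down and loses only its fixed cost.

q = 0 (shut down); profit = -$172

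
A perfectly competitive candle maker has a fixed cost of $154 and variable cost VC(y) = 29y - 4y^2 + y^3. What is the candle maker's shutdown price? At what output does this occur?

The shutdown price is the minimum of AVC. VC = 29y - 4y^2 + y^3, so AVC = 29 - 4y + y^2.
dAVC/dy = -4 + 2y = 0 gives y = 2. min AVC = 29 - 4·2 + 2^2 = 25.
So the shutdown price is $25.

$25 per unit, at y = 2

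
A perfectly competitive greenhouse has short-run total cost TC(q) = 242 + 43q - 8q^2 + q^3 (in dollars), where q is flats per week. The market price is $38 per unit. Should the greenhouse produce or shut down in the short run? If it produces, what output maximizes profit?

Produce at q = 5

Variable cost is VC = 43q - 8q^2 + q^3, so AVC = VC/q = 43 - 8q + q^2 and MC = dTC/dq = 43 - 16q + 3q^2.
AVC hits its minimum where MC = AVC, at q = 4, giving min AVC = 43 - 8·4 + 4^2 = $27.
Because $38 ≥ $27, revenue can cover variable cost; the firm operates.
Solving P = MC: 5 - 16q + 3q^2 = 0 ⇒ q = 1/3 or 5. On the upward-sloping branch, q* = 5.
Check: AVC at q = 5 is $28 ≤ P, so revenue covers variable cost.
Profit = P·q − TC = 38·5 − 382 = -$192, a loss, but smaller than the $242 fixed cost the firm would lose by shutting down.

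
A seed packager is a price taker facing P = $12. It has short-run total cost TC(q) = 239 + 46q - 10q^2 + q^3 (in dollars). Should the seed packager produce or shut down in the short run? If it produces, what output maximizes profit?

Strip out fixed cost: VC = 46q - 10q^2 + q^3. Then AVC = 46 - 10q + q^2 and MC = 46 - 20q + 3q^2.
AVC is minimized where dAVC/dq = -10 + 2q = 0, at q = 5; min AVC = 46 - 10·5 + 5^2 = $21.
Since P = $12 < min AVC = $21, price fails to cover variable cost at any output.
The firm minimizes its loss by shutting down and losing only its fixed cost of $239.

Shut down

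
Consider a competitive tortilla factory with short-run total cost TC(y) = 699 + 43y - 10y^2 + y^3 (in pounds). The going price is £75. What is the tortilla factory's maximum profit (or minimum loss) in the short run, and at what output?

Profit = -£315 at y = 8

AVC = 43 - 10y + y^2 has its minimum £18 at y = 5; price £75 clears that bar, so the firm operates.
With MC = 43 - 20y + 3y^2, P = MC on the upward-sloping part at y* = 8.
TR = 75·8 = 600. TC = 699 + 216 = 915. Profit = 600 − 915 = -£315.
Shutting down would mean losing the fixed cost of £699, so operating at a loss of £315 is better by £384.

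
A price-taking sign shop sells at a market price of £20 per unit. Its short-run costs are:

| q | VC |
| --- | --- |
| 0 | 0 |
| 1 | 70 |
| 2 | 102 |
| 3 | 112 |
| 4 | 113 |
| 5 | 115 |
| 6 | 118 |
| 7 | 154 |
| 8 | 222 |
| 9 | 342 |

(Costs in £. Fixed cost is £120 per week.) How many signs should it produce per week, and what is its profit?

Profit at each row (π = 20q − TC): q=0: -120; q=1: -170; q=2: -182; q=3: -172; q=4: -153; q=5: -135; q=6: -118; q=7: -134; q=8: -182; q=9: -282.
Profit is maximized at q = 6. AVC there is 118/6 = £19.67 ≤ P, so producing beats shutting down (which would give -£120).

q = 6; profit = -£118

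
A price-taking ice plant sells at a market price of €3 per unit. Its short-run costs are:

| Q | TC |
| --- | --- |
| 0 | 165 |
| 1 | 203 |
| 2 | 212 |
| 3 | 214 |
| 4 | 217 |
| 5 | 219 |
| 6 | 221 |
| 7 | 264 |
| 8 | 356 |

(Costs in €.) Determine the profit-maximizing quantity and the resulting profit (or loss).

Q = 0 (shut down); profit = -€165

Profit at each row (π = 3Q − TC): Q=0: -165; Q=1: -200; Q=2: -206; Q=3: -205; Q=4: -205; Q=5: -204; Q=6: -203; Q=7: -243; Q=8: -332.
Profit is highest at Q = 0. Equivalently, the lowest AVC in the table is 56/6 ≈ €9.33 at Q = 6, and P = €3 falls below it — price never covers variable cost, so the firm shuts down and loses only its fixed cost.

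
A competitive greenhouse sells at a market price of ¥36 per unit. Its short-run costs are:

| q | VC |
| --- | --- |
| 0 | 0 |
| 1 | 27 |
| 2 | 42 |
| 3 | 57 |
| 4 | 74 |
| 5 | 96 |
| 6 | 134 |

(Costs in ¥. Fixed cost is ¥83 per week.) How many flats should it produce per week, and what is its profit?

q = 5; profit = ¥1

Profit at each row (π = 36q − TC): q=0: -83; q=1: -74; q=2: -53; q=3: -32; q=4: -13; q=5: 1; q=6: -1.
Profit is maximized at q = 5. AVC there is 96/5 = ¥19.20 ≤ P, so producing beats shutting down (which would give -¥83).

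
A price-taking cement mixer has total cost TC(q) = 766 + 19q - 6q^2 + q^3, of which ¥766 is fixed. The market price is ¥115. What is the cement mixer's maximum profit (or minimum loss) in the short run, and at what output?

AVC = 19 - 6q + q^2; min AVC = ¥10 at q = 3. Since P = ¥115 ≥ min AVC, the firm produces.
With MC = 19 - 12q + 3q^2, P = MC on the upward-sloping part at q* = 8.
TR = 115·8 = 920. TC = 766 + 280 = 1046. Profit = 920 − 1046 = -¥126.
By producing, the firm covers all variable cost plus ¥640 of fixed cost; shutting down would lose the full ¥766.

Profit = -¥126 at q = 8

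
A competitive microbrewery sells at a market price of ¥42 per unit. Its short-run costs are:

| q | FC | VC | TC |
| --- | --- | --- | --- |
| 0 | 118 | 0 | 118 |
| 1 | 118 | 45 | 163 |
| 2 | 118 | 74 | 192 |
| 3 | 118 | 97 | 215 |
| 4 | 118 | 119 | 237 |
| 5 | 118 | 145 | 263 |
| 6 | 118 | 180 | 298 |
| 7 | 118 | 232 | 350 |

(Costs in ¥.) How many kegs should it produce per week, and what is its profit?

q = 6; profit = -¥46

Profit at each row (π = 42q − TC): q=0: -118; q=1: -121; q=2: -108; q=3: -89; q=4: -69; q=5: -53; q=6: -46; q=7: -56.
Profit is maximized at q = 6. AVC there is 180/6 = ¥30 ≤ P, so producing beats shutting down (which would give -¥118).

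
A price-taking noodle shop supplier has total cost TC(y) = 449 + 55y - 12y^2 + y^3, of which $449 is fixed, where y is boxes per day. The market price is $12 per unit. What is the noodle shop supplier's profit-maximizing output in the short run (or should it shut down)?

Strip out fixed cost: VC = 55y - 12y^2 + y^3. Then AVC = 55 - 12y + y^2 and MC = 55 - 24y + 3y^2.
The AVC parabola has its vertex at y = 12/2 = 6, where AVC = 55 - 12·6 + 6^2 = $19.
Since P = $12 < min AVC = $19, price fails to cover variable cost at any output.
The firm minimizes its loss by shutting down and losing only its fixed cost of $449.

Shut down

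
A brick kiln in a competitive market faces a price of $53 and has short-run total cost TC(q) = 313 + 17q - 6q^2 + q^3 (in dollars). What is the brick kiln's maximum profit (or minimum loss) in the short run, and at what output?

Profit = -$97 at q = 6

AVC = 17 - 6q + q^2 has its minimum $8 at q = 3; price $53 clears that bar, so the firm operates.
With MC = 17 - 12q + 3q^2, P = MC on the upward-sloping part at q* = 6.
TR = 53·6 = 318. TC = 313 + 102 = 415. Profit = 318 − 415 = -$97.
That loss of $97 beats the $313 the firm would lose by shutting down; producing recovers $216 of fixed cost.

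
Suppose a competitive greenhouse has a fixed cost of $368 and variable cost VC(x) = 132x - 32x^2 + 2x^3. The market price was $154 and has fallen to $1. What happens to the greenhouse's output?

Output falls from 11 to 0 (the firm shuts down)

MC = 132 - 64x + 6x^2; the shutdown threshold is min AVC = $4 (at x = 8).
With P = $154 above the shutdown price, P = MC gives x = 11.
At P = $1 < min AVC = $4, price no longer covers variable cost at any output, so the firm shuts down: x = 0.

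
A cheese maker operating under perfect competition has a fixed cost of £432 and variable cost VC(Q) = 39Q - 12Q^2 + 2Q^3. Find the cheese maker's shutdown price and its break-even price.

Shutdown price = £21; break-even price = £111

AVC = 39 - 12Q + 2Q^2; minimized at Q = 3, giving min AVC = £21. That is the shutdown price.
ATC = 432/Q + 39 - 12Q + 2Q^2. Setting dATC/dQ = −432/Q^2 − 12 + 4Q = 0 gives Q = 6 (since 4·6^3 − 12·6^2 = 432).
min ATC = 432/6 + 39 − 12·6 + 2·6^2 = £111. That is the break-even price.
For £21 ≤ P < £111 the firm produces at a loss; below £21 it shuts down.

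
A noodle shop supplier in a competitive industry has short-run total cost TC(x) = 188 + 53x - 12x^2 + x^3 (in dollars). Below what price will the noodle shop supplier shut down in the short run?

The shutdown price is the minimum of AVC. VC = 53x - 12x^2 + x^3, so AVC = 53 - 12x + x^2.
dAVC/dx = -12 + 2x = 0 gives x = 6. min AVC = 53 - 12·6 + 6^2 = 17.
So the shutdown price is $17.

$17 per unit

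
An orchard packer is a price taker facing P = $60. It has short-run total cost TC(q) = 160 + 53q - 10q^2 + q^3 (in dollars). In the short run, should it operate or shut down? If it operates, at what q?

Produce at q = 7

Variable cost is VC = 53q - 10q^2 + q^3, so AVC = VC/q = 53 - 10q + q^2 and MC = dTC/dq = 53 - 20q + 3q^2.
AVC is minimized where dAVC/dq = -10 + 2q = 0, at q = 5; min AVC = 53 - 10·5 + 5^2 = $28.
Because $60 ≥ $28, revenue can cover variable cost; the firm operates.
Set P = MC: 60 = 53 - 20q + 3q^2 → -7 - 20q + 3q^2 = 0. The roots are q = -1/3 and q = 7; the profit-maximizing output is on the rising part of MC, so q* = 7.
Check: AVC at q = 7 is $32 ≤ P, so revenue covers variable cost.
Profit = P·q − TC = 60·7 − 384 = $36.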